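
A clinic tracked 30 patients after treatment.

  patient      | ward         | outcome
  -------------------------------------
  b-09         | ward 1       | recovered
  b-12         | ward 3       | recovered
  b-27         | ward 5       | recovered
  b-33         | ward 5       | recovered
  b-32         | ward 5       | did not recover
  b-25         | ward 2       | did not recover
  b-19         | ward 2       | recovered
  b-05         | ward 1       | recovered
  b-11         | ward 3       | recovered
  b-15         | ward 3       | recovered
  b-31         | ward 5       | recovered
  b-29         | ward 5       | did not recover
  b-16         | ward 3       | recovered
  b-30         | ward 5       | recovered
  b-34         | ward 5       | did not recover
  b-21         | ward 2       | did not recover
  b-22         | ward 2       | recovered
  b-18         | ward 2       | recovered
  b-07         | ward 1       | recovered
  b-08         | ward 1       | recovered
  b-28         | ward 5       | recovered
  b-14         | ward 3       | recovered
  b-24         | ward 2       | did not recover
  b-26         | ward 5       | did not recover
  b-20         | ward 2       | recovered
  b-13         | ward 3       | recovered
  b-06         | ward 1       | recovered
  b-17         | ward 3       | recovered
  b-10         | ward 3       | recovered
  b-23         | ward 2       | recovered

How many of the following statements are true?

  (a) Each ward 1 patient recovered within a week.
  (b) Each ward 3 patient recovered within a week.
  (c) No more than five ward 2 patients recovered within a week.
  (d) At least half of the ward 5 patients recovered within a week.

(a) ward 1: |A| = 5, |A ∩ B| = 5; needs A ⊆ B, i.e. every element of A is in B (|A ∖ B| = 0) — true.
(b) ward 3: |A| = 8, |A ∩ B| = 8; needs A ⊆ B, i.e. every element of A is in B (|A ∖ B| = 0) — true.
(c) ward 2: |A| = 8, |A ∩ B| = 5; needs |A ∩ B| ≤ 5 — true.
(d) ward 5: |A| = 9, |A ∩ B| = 5; needs |A ∩ B| ≥ |A ∖ B| — true.

4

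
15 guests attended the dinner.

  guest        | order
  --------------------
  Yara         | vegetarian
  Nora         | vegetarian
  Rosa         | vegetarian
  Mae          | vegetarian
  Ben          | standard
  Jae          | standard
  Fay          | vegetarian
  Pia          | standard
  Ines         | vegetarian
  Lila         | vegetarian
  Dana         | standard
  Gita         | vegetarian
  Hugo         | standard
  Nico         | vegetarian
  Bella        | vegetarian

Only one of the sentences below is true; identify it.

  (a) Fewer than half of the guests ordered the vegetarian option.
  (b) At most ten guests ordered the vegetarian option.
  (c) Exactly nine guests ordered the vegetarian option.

|A| = 15, |A ∩ B| = 10, |A ∖ B| = 5.
(a) requires |A ∩ B| < |A ∖ B|: false.
(b) requires |A ∩ B| ≤ 10: true.
(c) requires |A ∩ B| = 9: false.

(b)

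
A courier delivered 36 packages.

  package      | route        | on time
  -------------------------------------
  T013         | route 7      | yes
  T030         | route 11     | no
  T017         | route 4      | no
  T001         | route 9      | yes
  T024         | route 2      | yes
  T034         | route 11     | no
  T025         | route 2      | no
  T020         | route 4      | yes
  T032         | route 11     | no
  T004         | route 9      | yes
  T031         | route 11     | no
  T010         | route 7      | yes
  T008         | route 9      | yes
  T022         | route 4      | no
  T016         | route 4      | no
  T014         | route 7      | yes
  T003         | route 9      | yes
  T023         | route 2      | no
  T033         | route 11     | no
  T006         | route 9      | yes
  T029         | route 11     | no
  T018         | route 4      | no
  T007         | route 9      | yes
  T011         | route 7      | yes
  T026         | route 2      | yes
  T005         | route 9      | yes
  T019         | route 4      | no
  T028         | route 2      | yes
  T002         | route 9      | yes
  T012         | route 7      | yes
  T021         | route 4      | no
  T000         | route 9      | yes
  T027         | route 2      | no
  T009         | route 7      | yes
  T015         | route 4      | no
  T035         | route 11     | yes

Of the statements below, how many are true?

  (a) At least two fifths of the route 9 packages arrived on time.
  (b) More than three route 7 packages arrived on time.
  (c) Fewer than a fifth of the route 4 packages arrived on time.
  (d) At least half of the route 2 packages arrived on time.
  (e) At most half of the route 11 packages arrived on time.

5

(a) route 9: |A| = 9, |A ∩ B| = 9; needs |A ∩ B| / |A| ≥ 2/5 — true.
(b) route 7: |A| = 6, |A ∩ B| = 6; needs |A ∩ B| > 3 — true.
(c) route 4: |A| = 8, |A ∩ B| = 1; needs |A ∩ B| / |A| < 1/5 — true.
(d) route 2: |A| = 6, |A ∩ B| = 3; needs |A ∩ B| ≥ |A ∖ B| — true.
(e) route 11: |A| = 7, |A ∩ B| = 1; needs |A ∩ B| ≤ |A ∖ B| — true.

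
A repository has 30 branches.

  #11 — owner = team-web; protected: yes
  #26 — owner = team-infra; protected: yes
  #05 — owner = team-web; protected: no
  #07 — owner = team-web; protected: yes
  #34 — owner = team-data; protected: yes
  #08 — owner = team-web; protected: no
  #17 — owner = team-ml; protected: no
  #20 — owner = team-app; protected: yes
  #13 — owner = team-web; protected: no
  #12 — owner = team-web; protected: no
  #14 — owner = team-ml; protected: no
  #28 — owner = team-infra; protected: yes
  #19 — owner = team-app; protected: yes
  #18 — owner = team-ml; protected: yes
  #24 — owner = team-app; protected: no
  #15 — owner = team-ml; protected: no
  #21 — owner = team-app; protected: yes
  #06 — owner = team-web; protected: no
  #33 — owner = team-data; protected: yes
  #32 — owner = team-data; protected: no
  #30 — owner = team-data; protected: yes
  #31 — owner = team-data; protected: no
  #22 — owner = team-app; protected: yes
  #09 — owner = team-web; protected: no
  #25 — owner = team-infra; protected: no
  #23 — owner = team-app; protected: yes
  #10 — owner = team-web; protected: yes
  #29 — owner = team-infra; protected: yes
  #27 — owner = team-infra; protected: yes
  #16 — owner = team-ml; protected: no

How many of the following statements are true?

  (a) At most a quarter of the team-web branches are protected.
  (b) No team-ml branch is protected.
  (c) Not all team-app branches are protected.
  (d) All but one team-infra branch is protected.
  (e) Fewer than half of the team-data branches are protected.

(a) team-web: |A| = 9, |A ∩ B| = 3; needs |A ∩ B| / |A| ≤ 1/4 — false.
(b) team-ml: |A| = 5, |A ∩ B| = 1; needs A ∩ B = ∅ (|A ∩ B| = 0) — false.
(c) team-app: |A| = 6, |A ∩ B| = 5; needs A ⊄ B (|A ∖ B| ≥ 1) — true.
(d) team-infra: |A| = 5, |A ∩ B| = 4; needs |A ∖ B| = 1 — true.
(e) team-data: |A| = 5, |A ∩ B| = 3; needs |A ∩ B| < |A ∖ B| — false.

2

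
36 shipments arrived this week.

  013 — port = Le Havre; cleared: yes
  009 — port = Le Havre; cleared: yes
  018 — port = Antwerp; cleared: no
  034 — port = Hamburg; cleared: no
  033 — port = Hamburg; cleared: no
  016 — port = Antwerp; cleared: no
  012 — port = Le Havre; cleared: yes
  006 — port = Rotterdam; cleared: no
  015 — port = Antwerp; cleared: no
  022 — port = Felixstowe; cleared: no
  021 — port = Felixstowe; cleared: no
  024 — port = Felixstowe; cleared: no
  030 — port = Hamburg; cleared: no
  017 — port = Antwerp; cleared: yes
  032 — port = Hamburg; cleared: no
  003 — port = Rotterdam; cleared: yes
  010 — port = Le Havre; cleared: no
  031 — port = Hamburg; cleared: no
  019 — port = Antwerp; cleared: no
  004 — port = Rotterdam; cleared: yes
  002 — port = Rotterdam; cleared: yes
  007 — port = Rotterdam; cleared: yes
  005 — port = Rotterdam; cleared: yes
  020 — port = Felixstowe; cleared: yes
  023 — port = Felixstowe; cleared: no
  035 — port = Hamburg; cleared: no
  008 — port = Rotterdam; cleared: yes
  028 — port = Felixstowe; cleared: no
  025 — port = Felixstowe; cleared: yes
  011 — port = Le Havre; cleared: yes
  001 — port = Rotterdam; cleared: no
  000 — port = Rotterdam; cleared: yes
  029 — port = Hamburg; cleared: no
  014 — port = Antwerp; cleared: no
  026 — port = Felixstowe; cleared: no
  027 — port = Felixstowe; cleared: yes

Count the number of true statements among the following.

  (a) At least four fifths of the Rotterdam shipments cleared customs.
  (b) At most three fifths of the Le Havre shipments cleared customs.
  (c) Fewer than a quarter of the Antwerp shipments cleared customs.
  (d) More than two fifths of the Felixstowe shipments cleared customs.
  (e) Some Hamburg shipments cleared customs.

1

(a) Rotterdam: |A| = 9, |A ∩ B| = 7; needs |A ∩ B| / |A| ≥ 4/5 — false.
(b) Le Havre: |A| = 5, |A ∩ B| = 4; needs |A ∩ B| / |A| ≤ 3/5 — false.
(c) Antwerp: |A| = 6, |A ∩ B| = 1; needs |A ∩ B| / |A| < 1/4 — true.
(d) Felixstowe: |A| = 9, |A ∩ B| = 3; needs |A ∩ B| / |A| > 2/5 — false.
(e) Hamburg: |A| = 7, |A ∩ B| = 0; needs A ∩ B ≠ ∅ (|A ∩ B| ≥ 1) — false.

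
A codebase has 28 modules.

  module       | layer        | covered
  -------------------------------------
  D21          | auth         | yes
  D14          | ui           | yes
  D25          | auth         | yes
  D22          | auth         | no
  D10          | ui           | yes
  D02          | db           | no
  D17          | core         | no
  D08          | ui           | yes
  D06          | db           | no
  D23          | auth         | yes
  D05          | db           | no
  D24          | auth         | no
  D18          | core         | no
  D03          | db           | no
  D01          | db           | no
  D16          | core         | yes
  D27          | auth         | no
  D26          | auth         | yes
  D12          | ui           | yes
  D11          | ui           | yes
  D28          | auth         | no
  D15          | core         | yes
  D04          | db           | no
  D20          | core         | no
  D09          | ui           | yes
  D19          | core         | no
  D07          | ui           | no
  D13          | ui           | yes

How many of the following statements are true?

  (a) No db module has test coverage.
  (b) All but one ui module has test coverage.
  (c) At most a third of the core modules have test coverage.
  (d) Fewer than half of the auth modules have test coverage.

3

(a) db: |A| = 6, |A ∩ B| = 0; needs A ∩ B = ∅ (|A ∩ B| = 0) — true.
(b) ui: |A| = 8, |A ∩ B| = 7; needs |A ∖ B| = 1 — true.
(c) core: |A| = 6, |A ∩ B| = 2; needs |A ∩ B| / |A| ≤ 1/3 — true.
(d) auth: |A| = 8, |A ∩ B| = 4; needs |A ∩ B| < |A ∖ B| — false.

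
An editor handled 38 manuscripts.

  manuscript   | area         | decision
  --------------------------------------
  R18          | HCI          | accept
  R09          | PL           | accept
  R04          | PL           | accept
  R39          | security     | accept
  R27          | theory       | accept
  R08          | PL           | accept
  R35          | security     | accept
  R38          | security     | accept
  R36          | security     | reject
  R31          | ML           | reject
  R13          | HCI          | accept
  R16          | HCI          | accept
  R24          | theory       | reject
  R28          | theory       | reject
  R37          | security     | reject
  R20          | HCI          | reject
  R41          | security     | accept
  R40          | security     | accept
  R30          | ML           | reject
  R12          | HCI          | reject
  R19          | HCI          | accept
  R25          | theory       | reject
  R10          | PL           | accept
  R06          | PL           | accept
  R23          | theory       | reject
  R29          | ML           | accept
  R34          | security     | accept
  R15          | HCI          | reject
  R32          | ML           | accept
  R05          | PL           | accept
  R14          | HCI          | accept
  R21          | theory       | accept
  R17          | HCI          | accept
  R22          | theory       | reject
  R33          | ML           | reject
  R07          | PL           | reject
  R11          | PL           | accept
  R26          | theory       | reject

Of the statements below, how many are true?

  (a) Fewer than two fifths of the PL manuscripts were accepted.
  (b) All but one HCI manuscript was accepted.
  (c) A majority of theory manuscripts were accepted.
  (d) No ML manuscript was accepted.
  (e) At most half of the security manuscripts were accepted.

(a) PL: |A| = 8, |A ∩ B| = 7; needs |A ∩ B| / |A| < 2/5 — false.
(b) HCI: |A| = 9, |A ∩ B| = 6; needs |A ∖ B| = 1 — false.
(c) theory: |A| = 8, |A ∩ B| = 2; needs |A ∩ B| > |A ∖ B| — false.
(d) ML: |A| = 5, |A ∩ B| = 2; needs A ∩ B = ∅ (|A ∩ B| = 0) — false.
(e) security: |A| = 8, |A ∩ B| = 6; needs |A ∩ B| ≤ |A ∖ B| — false.

0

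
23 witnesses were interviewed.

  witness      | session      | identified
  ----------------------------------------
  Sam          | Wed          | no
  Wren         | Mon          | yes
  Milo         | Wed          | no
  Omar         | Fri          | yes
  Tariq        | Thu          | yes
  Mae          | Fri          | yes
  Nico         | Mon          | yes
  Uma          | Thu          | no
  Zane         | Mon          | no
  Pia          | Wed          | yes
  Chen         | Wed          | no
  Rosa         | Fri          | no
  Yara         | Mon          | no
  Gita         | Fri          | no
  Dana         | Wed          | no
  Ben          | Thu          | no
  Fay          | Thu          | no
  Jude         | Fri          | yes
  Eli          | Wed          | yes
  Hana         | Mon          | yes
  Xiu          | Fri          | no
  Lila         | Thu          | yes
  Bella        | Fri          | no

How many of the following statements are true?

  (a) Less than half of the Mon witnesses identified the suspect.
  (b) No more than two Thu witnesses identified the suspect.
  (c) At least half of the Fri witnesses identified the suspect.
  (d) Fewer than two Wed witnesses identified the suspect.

1

(a) Mon: |A| = 5, |A ∩ B| = 3; needs |A ∩ B| < |A ∖ B| — false.
(b) Thu: |A| = 5, |A ∩ B| = 2; needs |A ∩ B| ≤ 2 — true.
(c) Fri: |A| = 7, |A ∩ B| = 3; needs |A ∩ B| ≥ |A ∖ B| — false.
(d) Wed: |A| = 6, |A ∩ B| = 2; needs |A ∩ B| < 2 — false.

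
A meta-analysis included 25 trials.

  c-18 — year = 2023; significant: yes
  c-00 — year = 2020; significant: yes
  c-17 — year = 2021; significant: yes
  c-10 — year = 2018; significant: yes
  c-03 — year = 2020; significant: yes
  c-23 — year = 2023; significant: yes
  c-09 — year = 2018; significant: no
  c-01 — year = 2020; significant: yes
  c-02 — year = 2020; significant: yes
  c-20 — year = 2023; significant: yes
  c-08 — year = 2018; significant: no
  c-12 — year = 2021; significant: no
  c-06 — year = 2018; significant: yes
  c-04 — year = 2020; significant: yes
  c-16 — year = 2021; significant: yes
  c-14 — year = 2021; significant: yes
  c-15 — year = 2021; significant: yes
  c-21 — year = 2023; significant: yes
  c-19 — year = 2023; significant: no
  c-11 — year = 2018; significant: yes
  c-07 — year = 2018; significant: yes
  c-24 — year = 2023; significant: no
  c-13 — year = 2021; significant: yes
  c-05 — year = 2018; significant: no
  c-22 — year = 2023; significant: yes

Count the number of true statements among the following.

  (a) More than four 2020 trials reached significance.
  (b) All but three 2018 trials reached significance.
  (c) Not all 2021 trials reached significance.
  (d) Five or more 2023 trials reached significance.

(a) 2020: |A| = 5, |A ∩ B| = 5; needs |A ∩ B| > 4 — true.
(b) 2018: |A| = 7, |A ∩ B| = 4; needs |A ∖ B| = 3 — true.
(c) 2021: |A| = 6, |A ∩ B| = 5; needs A ⊄ B (|A ∖ B| ≥ 1) — true.
(d) 2023: |A| = 7, |A ∩ B| = 5; needs |A ∩ B| ≥ 5 — true.

4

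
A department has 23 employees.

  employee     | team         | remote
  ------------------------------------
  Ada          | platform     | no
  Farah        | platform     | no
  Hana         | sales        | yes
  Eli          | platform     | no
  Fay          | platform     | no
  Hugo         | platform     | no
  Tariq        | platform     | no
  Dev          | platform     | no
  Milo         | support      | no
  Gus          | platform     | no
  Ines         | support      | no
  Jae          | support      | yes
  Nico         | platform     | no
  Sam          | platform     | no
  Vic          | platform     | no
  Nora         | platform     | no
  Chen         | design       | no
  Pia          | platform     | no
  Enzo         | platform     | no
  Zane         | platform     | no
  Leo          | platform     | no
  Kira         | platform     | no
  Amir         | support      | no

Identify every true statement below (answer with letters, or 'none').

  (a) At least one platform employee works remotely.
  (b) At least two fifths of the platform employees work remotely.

none

|A| = 17, |A ∩ B| = 0, |A ∖ B| = 17.
(a) A ∩ B ≠ ∅ (|A ∩ B| ≥ 1): fails.
(b) |A ∩ B| / |A| ≥ 2/5: fails.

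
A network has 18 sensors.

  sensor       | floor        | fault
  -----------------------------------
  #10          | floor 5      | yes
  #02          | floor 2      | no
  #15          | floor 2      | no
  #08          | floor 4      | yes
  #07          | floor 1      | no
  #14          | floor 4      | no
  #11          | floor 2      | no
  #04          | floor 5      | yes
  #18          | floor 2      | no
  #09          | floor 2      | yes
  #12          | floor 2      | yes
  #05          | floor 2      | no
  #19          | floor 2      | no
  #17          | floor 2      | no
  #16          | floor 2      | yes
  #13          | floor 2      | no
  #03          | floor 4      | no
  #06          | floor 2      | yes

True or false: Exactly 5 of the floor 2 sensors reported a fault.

Truth condition: |A ∩ B| = 5.
A (the restrictor) = {#02, #15, #11, #18, #09, #12, #05, #19, #17, #16, #13, #06}, |A| = 12.
A ∩ B = {#09, #12, #16, #06}, so |A ∩ B| = 4.
|A ∩ B| = 4, so the statement is false.

False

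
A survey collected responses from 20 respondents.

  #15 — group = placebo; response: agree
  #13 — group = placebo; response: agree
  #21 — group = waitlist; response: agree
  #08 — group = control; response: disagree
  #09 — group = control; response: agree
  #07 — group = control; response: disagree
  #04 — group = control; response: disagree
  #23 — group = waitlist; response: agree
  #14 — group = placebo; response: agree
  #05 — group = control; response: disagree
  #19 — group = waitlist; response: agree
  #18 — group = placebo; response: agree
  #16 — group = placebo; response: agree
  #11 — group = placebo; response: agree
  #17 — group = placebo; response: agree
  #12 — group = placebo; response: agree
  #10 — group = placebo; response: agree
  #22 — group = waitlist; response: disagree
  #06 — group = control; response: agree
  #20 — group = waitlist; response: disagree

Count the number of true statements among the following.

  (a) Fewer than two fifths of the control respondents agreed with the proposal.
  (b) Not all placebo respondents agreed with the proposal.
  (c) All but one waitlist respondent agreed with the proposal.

(a) control: |A| = 6, |A ∩ B| = 2; needs |A ∩ B| / |A| < 2/5 — true.
(b) placebo: |A| = 9, |A ∩ B| = 9; needs A ⊄ B (|A ∖ B| ≥ 1) — false.
(c) waitlist: |A| = 5, |A ∩ B| = 3; needs |A ∖ B| = 1 — false.

1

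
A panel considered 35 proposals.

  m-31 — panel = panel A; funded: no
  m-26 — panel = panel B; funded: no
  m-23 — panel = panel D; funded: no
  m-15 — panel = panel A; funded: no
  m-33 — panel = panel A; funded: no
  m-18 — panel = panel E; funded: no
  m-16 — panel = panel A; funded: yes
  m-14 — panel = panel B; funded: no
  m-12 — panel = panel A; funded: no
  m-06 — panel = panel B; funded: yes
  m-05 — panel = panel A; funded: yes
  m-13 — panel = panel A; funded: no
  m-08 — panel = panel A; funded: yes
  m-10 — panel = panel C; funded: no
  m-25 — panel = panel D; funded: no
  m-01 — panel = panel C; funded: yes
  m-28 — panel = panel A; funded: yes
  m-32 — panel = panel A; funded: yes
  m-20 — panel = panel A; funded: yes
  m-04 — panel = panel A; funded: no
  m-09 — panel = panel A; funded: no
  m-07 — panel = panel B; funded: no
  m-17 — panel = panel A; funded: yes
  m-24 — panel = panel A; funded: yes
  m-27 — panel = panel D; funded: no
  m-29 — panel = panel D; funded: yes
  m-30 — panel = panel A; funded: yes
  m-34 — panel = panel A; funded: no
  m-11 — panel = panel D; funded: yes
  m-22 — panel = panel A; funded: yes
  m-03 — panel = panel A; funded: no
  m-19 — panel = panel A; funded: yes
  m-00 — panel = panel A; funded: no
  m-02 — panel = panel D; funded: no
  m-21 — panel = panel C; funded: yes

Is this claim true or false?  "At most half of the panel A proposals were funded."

False

The determiner here denotes the relation: |A ∩ B| ≤ |A ∖ B|.
|A| = 21, |A ∩ B| = 11, |A ∖ B| = 10.
11 > 10, so the statement is false.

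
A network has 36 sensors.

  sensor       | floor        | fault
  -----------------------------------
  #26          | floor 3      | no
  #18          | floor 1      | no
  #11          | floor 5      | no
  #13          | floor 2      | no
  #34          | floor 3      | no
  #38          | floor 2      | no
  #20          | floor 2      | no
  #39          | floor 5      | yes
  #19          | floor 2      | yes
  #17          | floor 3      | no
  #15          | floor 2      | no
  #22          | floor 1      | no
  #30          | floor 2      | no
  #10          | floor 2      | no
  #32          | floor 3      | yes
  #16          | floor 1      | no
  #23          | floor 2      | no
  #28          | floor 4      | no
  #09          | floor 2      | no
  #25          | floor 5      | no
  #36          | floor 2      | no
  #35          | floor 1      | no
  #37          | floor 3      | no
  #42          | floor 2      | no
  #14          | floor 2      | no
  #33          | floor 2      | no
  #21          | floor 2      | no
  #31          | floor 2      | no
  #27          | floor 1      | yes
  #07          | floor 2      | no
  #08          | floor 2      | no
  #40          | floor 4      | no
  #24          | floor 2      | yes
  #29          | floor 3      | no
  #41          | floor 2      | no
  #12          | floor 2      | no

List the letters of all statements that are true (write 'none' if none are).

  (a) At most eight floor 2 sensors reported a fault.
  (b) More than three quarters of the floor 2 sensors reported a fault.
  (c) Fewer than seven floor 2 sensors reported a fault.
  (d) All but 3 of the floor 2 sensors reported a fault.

(a), (c)

|A| = 20, |A ∩ B| = 2, |A ∖ B| = 18.
(a) |A ∩ B| ≤ 8: holds.
(b) |A ∩ B| / |A| > 3/4: fails.
(c) |A ∩ B| < 7: holds.
(d) |A ∖ B| = 3: fails.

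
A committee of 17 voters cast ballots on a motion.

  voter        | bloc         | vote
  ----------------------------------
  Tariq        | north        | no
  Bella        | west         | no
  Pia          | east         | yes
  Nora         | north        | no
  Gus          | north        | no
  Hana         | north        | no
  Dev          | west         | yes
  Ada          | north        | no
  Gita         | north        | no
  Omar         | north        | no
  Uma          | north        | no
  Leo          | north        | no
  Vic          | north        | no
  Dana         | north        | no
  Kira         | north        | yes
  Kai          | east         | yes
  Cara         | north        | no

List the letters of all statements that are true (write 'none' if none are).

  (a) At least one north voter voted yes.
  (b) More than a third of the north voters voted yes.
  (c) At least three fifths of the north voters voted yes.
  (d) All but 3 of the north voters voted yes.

|A| = 13, |A ∩ B| = 1, |A ∖ B| = 12.
(a) A ∩ B ≠ ∅ (|A ∩ B| ≥ 1): holds.
(b) |A ∩ B| / |A| > 1/3: fails.
(c) |A ∩ B| / |A| ≥ 3/5: fails.
(d) |A ∖ B| = 3: fails.

(a)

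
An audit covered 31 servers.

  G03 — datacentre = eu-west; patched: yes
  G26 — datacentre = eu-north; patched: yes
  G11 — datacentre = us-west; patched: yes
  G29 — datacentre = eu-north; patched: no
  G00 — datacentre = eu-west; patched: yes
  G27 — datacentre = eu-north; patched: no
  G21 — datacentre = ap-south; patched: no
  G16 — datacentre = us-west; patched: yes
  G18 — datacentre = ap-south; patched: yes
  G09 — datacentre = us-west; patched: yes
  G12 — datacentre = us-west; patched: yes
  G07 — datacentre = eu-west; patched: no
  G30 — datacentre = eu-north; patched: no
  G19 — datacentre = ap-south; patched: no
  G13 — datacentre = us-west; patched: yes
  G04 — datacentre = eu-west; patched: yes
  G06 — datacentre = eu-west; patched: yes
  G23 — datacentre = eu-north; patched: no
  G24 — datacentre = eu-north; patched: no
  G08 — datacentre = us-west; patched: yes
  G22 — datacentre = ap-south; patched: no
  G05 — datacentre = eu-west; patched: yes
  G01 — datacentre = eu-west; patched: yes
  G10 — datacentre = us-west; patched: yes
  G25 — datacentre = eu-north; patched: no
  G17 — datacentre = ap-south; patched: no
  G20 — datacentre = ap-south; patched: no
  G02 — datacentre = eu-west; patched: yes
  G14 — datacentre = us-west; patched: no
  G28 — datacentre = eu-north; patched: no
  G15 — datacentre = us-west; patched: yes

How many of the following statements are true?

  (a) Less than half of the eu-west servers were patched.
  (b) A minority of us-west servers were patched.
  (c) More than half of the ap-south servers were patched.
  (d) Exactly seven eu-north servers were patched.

(a) eu-west: |A| = 8, |A ∩ B| = 7; needs |A ∩ B| < |A ∖ B| — false.
(b) us-west: |A| = 9, |A ∩ B| = 8; needs |A ∩ B| < |A ∖ B| — false.
(c) ap-south: |A| = 6, |A ∩ B| = 1; needs |A ∩ B| > |A ∖ B| — false.
(d) eu-north: |A| = 8, |A ∩ B| = 1; needs |A ∩ B| = 7 — false.

0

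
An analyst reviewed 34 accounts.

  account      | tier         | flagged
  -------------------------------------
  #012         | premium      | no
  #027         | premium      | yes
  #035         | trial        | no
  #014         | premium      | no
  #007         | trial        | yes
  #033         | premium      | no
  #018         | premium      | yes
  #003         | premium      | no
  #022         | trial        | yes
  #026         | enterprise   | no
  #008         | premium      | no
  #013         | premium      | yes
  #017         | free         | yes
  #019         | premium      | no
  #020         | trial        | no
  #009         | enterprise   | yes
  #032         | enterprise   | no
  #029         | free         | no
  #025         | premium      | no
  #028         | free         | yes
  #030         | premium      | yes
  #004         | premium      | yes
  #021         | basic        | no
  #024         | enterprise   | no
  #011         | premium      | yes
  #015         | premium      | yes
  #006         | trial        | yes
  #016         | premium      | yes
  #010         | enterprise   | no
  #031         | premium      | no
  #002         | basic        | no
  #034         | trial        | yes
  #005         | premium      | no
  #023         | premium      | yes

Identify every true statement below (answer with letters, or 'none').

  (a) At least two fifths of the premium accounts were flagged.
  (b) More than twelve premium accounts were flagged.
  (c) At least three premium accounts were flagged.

|A| = 18, |A ∩ B| = 9, |A ∖ B| = 9.
(a) |A ∩ B| / |A| ≥ 2/5: holds.
(b) |A ∩ B| > 12: fails.
(c) |A ∩ B| ≥ 3: holds.

(a), (c)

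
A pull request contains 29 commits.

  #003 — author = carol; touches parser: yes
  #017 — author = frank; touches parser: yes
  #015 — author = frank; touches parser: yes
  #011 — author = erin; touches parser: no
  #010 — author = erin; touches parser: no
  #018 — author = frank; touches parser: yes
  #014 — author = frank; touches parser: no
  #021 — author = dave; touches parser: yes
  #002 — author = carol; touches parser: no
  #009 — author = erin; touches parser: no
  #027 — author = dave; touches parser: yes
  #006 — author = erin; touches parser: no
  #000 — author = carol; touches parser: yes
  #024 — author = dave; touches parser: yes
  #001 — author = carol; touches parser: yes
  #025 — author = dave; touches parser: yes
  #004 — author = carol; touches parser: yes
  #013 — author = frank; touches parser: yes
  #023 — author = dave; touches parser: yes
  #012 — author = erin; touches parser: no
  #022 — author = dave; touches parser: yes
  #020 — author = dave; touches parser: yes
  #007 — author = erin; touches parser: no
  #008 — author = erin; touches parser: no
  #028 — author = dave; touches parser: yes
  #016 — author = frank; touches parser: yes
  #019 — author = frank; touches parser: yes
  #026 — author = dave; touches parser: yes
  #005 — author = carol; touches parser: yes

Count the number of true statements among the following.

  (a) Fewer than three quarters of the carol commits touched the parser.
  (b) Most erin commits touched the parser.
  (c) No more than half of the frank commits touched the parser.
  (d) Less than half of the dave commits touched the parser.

(a) carol: |A| = 6, |A ∩ B| = 5; needs |A ∩ B| / |A| < 3/4 — false.
(b) erin: |A| = 7, |A ∩ B| = 0; needs |A ∩ B| > |A ∖ B| — false.
(c) frank: |A| = 7, |A ∩ B| = 6; needs |A ∩ B| ≤ |A ∖ B| — false.
(d) dave: |A| = 9, |A ∩ B| = 9; needs |A ∩ B| < |A ∖ B| — false.

0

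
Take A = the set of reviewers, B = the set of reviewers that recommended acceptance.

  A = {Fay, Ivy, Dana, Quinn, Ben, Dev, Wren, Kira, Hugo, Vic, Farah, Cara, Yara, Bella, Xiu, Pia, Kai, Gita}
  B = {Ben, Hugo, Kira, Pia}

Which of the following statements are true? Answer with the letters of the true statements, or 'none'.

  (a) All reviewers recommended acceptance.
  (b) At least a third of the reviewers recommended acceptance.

none

|A| = 18, |A ∩ B| = 4, |A ∖ B| = 14.
(a) A ⊆ B, i.e. every element of A is in B (|A ∖ B| = 0): fails.
(b) |A ∩ B| / |A| ≥ 1/3: fails.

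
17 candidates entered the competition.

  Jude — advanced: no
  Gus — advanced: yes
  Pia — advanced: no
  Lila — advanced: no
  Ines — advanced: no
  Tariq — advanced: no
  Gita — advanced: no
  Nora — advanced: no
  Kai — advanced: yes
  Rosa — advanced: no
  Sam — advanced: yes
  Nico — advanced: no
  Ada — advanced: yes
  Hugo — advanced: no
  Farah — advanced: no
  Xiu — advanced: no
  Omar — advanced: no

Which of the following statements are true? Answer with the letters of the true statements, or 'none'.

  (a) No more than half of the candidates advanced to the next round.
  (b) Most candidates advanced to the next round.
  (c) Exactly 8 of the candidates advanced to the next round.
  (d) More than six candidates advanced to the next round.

|A| = 17, |A ∩ B| = 4, |A ∖ B| = 13.
(a) |A ∩ B| ≤ |A ∖ B|: holds.
(b) |A ∩ B| > |A ∖ B|: fails.
(c) |A ∩ B| = 8: fails.
(d) |A ∩ B| > 6: fails.

(a)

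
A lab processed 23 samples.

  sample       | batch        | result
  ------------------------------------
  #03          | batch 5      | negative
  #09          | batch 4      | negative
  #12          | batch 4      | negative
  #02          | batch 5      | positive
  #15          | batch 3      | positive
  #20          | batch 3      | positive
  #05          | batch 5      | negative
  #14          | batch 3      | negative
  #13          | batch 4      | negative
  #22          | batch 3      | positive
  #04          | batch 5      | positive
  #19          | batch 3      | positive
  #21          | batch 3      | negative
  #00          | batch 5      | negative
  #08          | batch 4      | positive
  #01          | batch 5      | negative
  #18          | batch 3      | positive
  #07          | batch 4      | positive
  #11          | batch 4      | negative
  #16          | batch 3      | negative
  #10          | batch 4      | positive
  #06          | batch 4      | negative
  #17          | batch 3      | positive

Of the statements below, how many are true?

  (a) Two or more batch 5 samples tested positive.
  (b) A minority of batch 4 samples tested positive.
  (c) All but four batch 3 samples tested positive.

(a) batch 5: |A| = 6, |A ∩ B| = 2; needs |A ∩ B| ≥ 2 — true.
(b) batch 4: |A| = 8, |A ∩ B| = 3; needs |A ∩ B| < |A ∖ B| — true.
(c) batch 3: |A| = 9, |A ∩ B| = 6; needs |A ∖ B| = 4 — false.

2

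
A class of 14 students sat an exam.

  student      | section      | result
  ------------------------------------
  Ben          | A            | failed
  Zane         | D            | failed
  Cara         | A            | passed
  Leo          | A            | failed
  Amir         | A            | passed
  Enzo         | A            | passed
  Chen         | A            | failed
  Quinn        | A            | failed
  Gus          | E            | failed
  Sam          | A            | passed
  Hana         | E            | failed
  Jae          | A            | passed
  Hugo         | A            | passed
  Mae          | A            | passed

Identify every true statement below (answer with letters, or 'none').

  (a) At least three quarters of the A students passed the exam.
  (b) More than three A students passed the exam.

|A| = 11, |A ∩ B| = 7, |A ∖ B| = 4.
(a) |A ∩ B| / |A| ≥ 3/4: fails.
(b) |A ∩ B| > 3: holds.

(b)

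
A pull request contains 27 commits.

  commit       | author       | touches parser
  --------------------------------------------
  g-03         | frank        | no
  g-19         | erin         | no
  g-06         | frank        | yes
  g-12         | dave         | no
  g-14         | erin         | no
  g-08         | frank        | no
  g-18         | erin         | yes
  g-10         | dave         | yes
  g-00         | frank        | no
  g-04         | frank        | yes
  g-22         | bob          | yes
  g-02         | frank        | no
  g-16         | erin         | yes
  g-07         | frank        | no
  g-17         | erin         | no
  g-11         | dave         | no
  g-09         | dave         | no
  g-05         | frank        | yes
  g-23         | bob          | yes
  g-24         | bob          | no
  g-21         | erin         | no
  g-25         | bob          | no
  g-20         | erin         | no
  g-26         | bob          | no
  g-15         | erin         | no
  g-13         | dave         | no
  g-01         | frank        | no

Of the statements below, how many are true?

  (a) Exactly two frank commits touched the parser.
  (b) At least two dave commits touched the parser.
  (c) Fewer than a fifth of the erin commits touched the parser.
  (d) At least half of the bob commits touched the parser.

0

(a) frank: |A| = 9, |A ∩ B| = 3; needs |A ∩ B| = 2 — false.
(b) dave: |A| = 5, |A ∩ B| = 1; needs |A ∩ B| ≥ 2 — false.
(c) erin: |A| = 8, |A ∩ B| = 2; needs |A ∩ B| / |A| < 1/5 — false.
(d) bob: |A| = 5, |A ∩ B| = 2; needs |A ∩ B| ≥ |A ∖ B| — false.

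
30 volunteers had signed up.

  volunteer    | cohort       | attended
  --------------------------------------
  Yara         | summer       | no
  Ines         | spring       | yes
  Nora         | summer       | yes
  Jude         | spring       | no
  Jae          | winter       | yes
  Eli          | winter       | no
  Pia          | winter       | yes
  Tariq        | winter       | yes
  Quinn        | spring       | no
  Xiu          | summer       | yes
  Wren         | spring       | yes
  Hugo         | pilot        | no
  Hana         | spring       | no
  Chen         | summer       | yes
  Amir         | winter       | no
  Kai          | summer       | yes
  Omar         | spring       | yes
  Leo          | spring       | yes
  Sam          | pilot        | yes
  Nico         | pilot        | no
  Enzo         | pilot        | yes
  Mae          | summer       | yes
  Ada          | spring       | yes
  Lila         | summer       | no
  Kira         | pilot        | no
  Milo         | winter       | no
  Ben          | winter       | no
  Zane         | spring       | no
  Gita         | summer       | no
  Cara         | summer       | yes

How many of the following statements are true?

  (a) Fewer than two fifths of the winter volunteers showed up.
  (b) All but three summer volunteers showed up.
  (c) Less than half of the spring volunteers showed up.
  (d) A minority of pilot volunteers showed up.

(a) winter: |A| = 7, |A ∩ B| = 3; needs |A ∩ B| / |A| < 2/5 — false.
(b) summer: |A| = 9, |A ∩ B| = 6; needs |A ∖ B| = 3 — true.
(c) spring: |A| = 9, |A ∩ B| = 5; needs |A ∩ B| < |A ∖ B| — false.
(d) pilot: |A| = 5, |A ∩ B| = 2; needs |A ∩ B| < |A ∖ B| — true.

2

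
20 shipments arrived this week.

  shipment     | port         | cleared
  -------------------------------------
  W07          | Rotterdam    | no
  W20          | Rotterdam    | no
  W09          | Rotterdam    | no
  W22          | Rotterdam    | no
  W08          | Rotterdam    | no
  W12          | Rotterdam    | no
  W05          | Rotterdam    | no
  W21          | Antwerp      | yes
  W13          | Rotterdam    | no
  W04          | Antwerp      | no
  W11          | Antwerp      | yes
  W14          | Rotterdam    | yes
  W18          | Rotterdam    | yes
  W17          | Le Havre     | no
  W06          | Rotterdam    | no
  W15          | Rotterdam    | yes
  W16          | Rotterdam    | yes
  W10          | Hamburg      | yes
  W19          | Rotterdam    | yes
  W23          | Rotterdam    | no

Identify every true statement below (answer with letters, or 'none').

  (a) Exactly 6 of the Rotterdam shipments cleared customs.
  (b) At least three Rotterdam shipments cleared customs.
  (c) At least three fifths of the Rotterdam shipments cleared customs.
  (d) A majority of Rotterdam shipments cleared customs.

(b)

|A| = 15, |A ∩ B| = 5, |A ∖ B| = 10.
(a) |A ∩ B| = 6: fails.
(b) |A ∩ B| ≥ 3: holds.
(c) |A ∩ B| / |A| ≥ 3/5: fails.
(d) |A ∩ B| > |A ∖ B|: fails.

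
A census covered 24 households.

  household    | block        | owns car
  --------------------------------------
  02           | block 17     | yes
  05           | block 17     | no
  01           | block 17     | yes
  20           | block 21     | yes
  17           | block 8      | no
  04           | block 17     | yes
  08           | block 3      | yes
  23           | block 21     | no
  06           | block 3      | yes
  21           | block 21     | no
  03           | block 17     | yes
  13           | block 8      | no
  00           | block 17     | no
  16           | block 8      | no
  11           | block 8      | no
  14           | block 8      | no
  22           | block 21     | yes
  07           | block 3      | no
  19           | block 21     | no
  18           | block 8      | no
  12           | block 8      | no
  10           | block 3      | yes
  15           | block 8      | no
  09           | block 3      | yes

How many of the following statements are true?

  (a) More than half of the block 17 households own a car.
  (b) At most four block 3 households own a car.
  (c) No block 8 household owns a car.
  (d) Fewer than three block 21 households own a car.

(a) block 17: |A| = 6, |A ∩ B| = 4; needs |A ∩ B| > |A ∖ B| — true.
(b) block 3: |A| = 5, |A ∩ B| = 4; needs |A ∩ B| ≤ 4 — true.
(c) block 8: |A| = 8, |A ∩ B| = 0; needs A ∩ B = ∅ (|A ∩ B| = 0) — true.
(d) block 21: |A| = 5, |A ∩ B| = 2; needs |A ∩ B| < 3 — true.

4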